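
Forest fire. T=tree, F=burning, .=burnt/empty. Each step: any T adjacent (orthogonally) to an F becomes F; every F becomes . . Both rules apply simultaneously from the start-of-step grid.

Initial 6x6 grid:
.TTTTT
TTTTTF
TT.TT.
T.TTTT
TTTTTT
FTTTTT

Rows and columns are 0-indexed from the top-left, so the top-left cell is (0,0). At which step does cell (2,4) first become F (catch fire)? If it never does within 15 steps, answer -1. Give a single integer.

Step 1: cell (2,4)='T' (+4 fires, +2 burnt)
Step 2: cell (2,4)='F' (+6 fires, +4 burnt)
  -> target ignites at step 2
Step 3: cell (2,4)='.' (+7 fires, +6 burnt)
Step 4: cell (2,4)='.' (+10 fires, +7 burnt)
Step 5: cell (2,4)='.' (+3 fires, +10 burnt)
Step 6: cell (2,4)='.' (+0 fires, +3 burnt)
  fire out at step 6

2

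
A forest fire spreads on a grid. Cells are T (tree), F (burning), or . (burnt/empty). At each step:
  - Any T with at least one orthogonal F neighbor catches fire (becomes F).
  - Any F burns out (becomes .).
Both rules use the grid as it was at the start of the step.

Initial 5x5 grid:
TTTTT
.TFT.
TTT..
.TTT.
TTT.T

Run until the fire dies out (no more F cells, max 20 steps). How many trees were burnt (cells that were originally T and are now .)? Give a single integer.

Step 1: +4 fires, +1 burnt (F count now 4)
Step 2: +4 fires, +4 burnt (F count now 4)
Step 3: +6 fires, +4 burnt (F count now 6)
Step 4: +1 fires, +6 burnt (F count now 1)
Step 5: +1 fires, +1 burnt (F count now 1)
Step 6: +0 fires, +1 burnt (F count now 0)
Fire out after step 6
Initially T: 17, now '.': 24
Total burnt (originally-T cells now '.'): 16

Answer: 16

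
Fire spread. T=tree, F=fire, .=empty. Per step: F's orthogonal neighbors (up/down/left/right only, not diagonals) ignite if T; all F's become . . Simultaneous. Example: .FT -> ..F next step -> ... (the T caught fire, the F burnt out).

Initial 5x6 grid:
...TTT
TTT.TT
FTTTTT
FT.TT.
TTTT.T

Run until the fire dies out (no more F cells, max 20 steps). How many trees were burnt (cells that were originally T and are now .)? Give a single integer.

Answer: 20

Derivation:
Step 1: +4 fires, +2 burnt (F count now 4)
Step 2: +3 fires, +4 burnt (F count now 3)
Step 3: +3 fires, +3 burnt (F count now 3)
Step 4: +3 fires, +3 burnt (F count now 3)
Step 5: +3 fires, +3 burnt (F count now 3)
Step 6: +2 fires, +3 burnt (F count now 2)
Step 7: +2 fires, +2 burnt (F count now 2)
Step 8: +0 fires, +2 burnt (F count now 0)
Fire out after step 8
Initially T: 21, now '.': 29
Total burnt (originally-T cells now '.'): 20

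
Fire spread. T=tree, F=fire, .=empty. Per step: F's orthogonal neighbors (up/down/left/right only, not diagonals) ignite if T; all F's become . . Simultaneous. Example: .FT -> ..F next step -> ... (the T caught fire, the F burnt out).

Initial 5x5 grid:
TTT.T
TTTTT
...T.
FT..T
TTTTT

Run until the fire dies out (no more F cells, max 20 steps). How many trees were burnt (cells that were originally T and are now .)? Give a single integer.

Answer: 7

Derivation:
Step 1: +2 fires, +1 burnt (F count now 2)
Step 2: +1 fires, +2 burnt (F count now 1)
Step 3: +1 fires, +1 burnt (F count now 1)
Step 4: +1 fires, +1 burnt (F count now 1)
Step 5: +1 fires, +1 burnt (F count now 1)
Step 6: +1 fires, +1 burnt (F count now 1)
Step 7: +0 fires, +1 burnt (F count now 0)
Fire out after step 7
Initially T: 17, now '.': 15
Total burnt (originally-T cells now '.'): 7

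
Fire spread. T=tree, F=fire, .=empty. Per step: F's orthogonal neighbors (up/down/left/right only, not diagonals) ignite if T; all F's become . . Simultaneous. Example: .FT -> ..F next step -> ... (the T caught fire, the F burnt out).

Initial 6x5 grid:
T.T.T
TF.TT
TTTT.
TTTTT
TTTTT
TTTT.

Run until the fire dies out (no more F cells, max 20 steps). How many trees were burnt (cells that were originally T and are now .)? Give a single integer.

Answer: 23

Derivation:
Step 1: +2 fires, +1 burnt (F count now 2)
Step 2: +4 fires, +2 burnt (F count now 4)
Step 3: +4 fires, +4 burnt (F count now 4)
Step 4: +5 fires, +4 burnt (F count now 5)
Step 5: +5 fires, +5 burnt (F count now 5)
Step 6: +3 fires, +5 burnt (F count now 3)
Step 7: +0 fires, +3 burnt (F count now 0)
Fire out after step 7
Initially T: 24, now '.': 29
Total burnt (originally-T cells now '.'): 23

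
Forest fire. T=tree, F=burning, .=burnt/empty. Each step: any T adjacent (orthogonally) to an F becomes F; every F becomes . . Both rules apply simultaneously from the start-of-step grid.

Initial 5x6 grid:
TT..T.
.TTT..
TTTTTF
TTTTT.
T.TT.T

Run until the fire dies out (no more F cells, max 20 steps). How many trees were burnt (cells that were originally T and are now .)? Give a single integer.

Answer: 18

Derivation:
Step 1: +1 fires, +1 burnt (F count now 1)
Step 2: +2 fires, +1 burnt (F count now 2)
Step 3: +3 fires, +2 burnt (F count now 3)
Step 4: +4 fires, +3 burnt (F count now 4)
Step 5: +4 fires, +4 burnt (F count now 4)
Step 6: +2 fires, +4 burnt (F count now 2)
Step 7: +2 fires, +2 burnt (F count now 2)
Step 8: +0 fires, +2 burnt (F count now 0)
Fire out after step 8
Initially T: 20, now '.': 28
Total burnt (originally-T cells now '.'): 18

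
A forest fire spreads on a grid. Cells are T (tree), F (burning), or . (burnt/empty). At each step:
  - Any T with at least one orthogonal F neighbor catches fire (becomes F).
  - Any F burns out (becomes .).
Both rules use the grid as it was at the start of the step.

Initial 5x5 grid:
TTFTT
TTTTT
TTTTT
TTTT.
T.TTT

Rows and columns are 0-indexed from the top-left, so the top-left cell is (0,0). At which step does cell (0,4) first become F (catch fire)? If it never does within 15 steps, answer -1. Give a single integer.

Step 1: cell (0,4)='T' (+3 fires, +1 burnt)
Step 2: cell (0,4)='F' (+5 fires, +3 burnt)
  -> target ignites at step 2
Step 3: cell (0,4)='.' (+5 fires, +5 burnt)
Step 4: cell (0,4)='.' (+5 fires, +5 burnt)
Step 5: cell (0,4)='.' (+2 fires, +5 burnt)
Step 6: cell (0,4)='.' (+2 fires, +2 burnt)
Step 7: cell (0,4)='.' (+0 fires, +2 burnt)
  fire out at step 7

2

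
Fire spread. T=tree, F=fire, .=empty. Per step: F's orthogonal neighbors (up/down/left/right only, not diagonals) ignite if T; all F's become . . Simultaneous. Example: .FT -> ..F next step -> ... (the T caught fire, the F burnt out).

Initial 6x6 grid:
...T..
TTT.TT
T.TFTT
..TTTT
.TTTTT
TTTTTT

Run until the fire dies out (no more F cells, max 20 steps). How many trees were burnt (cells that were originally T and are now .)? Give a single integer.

Answer: 24

Derivation:
Step 1: +3 fires, +1 burnt (F count now 3)
Step 2: +6 fires, +3 burnt (F count now 6)
Step 3: +6 fires, +6 burnt (F count now 6)
Step 4: +5 fires, +6 burnt (F count now 5)
Step 5: +3 fires, +5 burnt (F count now 3)
Step 6: +1 fires, +3 burnt (F count now 1)
Step 7: +0 fires, +1 burnt (F count now 0)
Fire out after step 7
Initially T: 25, now '.': 35
Total burnt (originally-T cells now '.'): 24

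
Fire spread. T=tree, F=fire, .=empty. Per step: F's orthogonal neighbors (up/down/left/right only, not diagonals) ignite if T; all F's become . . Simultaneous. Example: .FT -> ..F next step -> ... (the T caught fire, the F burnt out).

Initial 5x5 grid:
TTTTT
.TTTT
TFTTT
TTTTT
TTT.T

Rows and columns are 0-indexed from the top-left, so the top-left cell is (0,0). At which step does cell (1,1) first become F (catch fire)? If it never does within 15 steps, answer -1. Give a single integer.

Step 1: cell (1,1)='F' (+4 fires, +1 burnt)
  -> target ignites at step 1
Step 2: cell (1,1)='.' (+6 fires, +4 burnt)
Step 3: cell (1,1)='.' (+7 fires, +6 burnt)
Step 4: cell (1,1)='.' (+3 fires, +7 burnt)
Step 5: cell (1,1)='.' (+2 fires, +3 burnt)
Step 6: cell (1,1)='.' (+0 fires, +2 burnt)
  fire out at step 6

1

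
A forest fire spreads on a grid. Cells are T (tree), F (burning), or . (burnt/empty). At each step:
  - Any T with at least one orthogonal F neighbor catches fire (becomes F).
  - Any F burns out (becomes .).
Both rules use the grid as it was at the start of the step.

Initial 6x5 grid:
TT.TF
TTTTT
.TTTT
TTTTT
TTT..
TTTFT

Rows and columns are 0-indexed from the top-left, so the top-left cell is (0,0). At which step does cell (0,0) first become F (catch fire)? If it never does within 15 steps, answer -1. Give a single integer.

Step 1: cell (0,0)='T' (+4 fires, +2 burnt)
Step 2: cell (0,0)='T' (+4 fires, +4 burnt)
Step 3: cell (0,0)='T' (+6 fires, +4 burnt)
Step 4: cell (0,0)='T' (+5 fires, +6 burnt)
Step 5: cell (0,0)='T' (+4 fires, +5 burnt)
Step 6: cell (0,0)='F' (+1 fires, +4 burnt)
  -> target ignites at step 6
Step 7: cell (0,0)='.' (+0 fires, +1 burnt)
  fire out at step 7

6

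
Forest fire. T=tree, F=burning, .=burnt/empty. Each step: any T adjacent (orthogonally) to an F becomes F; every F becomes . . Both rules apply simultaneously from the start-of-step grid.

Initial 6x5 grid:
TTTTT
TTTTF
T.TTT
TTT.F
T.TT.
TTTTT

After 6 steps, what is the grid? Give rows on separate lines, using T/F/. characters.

Step 1: 3 trees catch fire, 2 burn out
  TTTTF
  TTTF.
  T.TTF
  TTT..
  T.TT.
  TTTTT
Step 2: 3 trees catch fire, 3 burn out
  TTTF.
  TTF..
  T.TF.
  TTT..
  T.TT.
  TTTTT
Step 3: 3 trees catch fire, 3 burn out
  TTF..
  TF...
  T.F..
  TTT..
  T.TT.
  TTTTT
Step 4: 3 trees catch fire, 3 burn out
  TF...
  F....
  T....
  TTF..
  T.TT.
  TTTTT
Step 5: 4 trees catch fire, 3 burn out
  F....
  .....
  F....
  TF...
  T.FT.
  TTTTT
Step 6: 3 trees catch fire, 4 burn out
  .....
  .....
  .....
  F....
  T..F.
  TTFTT

.....
.....
.....
F....
T..F.
TTFTT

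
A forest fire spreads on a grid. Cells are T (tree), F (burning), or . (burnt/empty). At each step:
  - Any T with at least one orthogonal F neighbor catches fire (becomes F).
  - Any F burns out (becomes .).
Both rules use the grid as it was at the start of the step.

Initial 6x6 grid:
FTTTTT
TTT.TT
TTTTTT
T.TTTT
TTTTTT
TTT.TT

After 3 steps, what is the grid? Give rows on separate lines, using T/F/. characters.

Step 1: 2 trees catch fire, 1 burn out
  .FTTTT
  FTT.TT
  TTTTTT
  T.TTTT
  TTTTTT
  TTT.TT
Step 2: 3 trees catch fire, 2 burn out
  ..FTTT
  .FT.TT
  FTTTTT
  T.TTTT
  TTTTTT
  TTT.TT
Step 3: 4 trees catch fire, 3 burn out
  ...FTT
  ..F.TT
  .FTTTT
  F.TTTT
  TTTTTT
  TTT.TT

...FTT
..F.TT
.FTTTT
F.TTTT
TTTTTT
TTT.TT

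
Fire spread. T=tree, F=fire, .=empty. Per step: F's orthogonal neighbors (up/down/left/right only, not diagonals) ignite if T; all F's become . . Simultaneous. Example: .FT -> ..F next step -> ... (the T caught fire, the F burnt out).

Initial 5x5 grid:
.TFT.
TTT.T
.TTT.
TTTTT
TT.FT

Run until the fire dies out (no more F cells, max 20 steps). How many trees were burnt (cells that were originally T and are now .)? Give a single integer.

Answer: 16

Derivation:
Step 1: +5 fires, +2 burnt (F count now 5)
Step 2: +5 fires, +5 burnt (F count now 5)
Step 3: +3 fires, +5 burnt (F count now 3)
Step 4: +2 fires, +3 burnt (F count now 2)
Step 5: +1 fires, +2 burnt (F count now 1)
Step 6: +0 fires, +1 burnt (F count now 0)
Fire out after step 6
Initially T: 17, now '.': 24
Total burnt (originally-T cells now '.'): 16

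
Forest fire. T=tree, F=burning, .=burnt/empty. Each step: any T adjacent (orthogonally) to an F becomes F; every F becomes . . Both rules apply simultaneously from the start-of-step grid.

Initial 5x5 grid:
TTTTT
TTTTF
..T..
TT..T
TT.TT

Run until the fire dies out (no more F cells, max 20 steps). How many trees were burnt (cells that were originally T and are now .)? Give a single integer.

Step 1: +2 fires, +1 burnt (F count now 2)
Step 2: +2 fires, +2 burnt (F count now 2)
Step 3: +3 fires, +2 burnt (F count now 3)
Step 4: +2 fires, +3 burnt (F count now 2)
Step 5: +1 fires, +2 burnt (F count now 1)
Step 6: +0 fires, +1 burnt (F count now 0)
Fire out after step 6
Initially T: 17, now '.': 18
Total burnt (originally-T cells now '.'): 10

Answer: 10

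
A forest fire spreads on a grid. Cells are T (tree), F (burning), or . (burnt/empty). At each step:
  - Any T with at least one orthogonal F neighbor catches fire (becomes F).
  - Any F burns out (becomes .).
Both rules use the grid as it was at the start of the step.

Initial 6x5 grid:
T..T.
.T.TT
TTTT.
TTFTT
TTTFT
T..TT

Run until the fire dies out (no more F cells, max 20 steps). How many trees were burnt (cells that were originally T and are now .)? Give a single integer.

Answer: 19

Derivation:
Step 1: +6 fires, +2 burnt (F count now 6)
Step 2: +6 fires, +6 burnt (F count now 6)
Step 3: +4 fires, +6 burnt (F count now 4)
Step 4: +3 fires, +4 burnt (F count now 3)
Step 5: +0 fires, +3 burnt (F count now 0)
Fire out after step 5
Initially T: 20, now '.': 29
Total burnt (originally-T cells now '.'): 19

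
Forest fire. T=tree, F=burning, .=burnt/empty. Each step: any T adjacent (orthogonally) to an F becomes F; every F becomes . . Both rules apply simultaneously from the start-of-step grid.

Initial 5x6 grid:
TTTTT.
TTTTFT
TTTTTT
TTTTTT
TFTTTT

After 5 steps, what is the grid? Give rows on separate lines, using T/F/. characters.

Step 1: 7 trees catch fire, 2 burn out
  TTTTF.
  TTTF.F
  TTTTFT
  TFTTTT
  F.FTTT
Step 2: 9 trees catch fire, 7 burn out
  TTTF..
  TTF...
  TFTF.F
  F.FTFT
  ...FTT
Step 3: 7 trees catch fire, 9 burn out
  TTF...
  TF....
  F.F...
  ...F.F
  ....FT
Step 4: 3 trees catch fire, 7 burn out
  TF....
  F.....
  ......
  ......
  .....F
Step 5: 1 trees catch fire, 3 burn out
  F.....
  ......
  ......
  ......
  ......

F.....
......
......
......
......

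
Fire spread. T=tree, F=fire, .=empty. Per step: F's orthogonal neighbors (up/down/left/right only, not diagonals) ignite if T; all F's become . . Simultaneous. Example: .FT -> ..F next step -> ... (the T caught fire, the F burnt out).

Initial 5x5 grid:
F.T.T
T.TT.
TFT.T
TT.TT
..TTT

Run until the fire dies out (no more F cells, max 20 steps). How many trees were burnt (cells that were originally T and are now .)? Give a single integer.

Step 1: +4 fires, +2 burnt (F count now 4)
Step 2: +2 fires, +4 burnt (F count now 2)
Step 3: +2 fires, +2 burnt (F count now 2)
Step 4: +0 fires, +2 burnt (F count now 0)
Fire out after step 4
Initially T: 15, now '.': 18
Total burnt (originally-T cells now '.'): 8

Answer: 8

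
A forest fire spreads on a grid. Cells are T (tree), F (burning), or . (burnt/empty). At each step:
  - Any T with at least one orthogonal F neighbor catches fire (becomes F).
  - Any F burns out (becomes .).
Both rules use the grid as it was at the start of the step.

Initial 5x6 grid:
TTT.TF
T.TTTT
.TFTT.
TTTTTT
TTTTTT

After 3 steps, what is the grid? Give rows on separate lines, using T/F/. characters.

Step 1: 6 trees catch fire, 2 burn out
  TTT.F.
  T.FTTF
  .F.FT.
  TTFTTT
  TTTTTT
Step 2: 7 trees catch fire, 6 burn out
  TTF...
  T..FF.
  ....F.
  TF.FTT
  TTFTTT
Step 3: 5 trees catch fire, 7 burn out
  TF....
  T.....
  ......
  F...FT
  TF.FTT

TF....
T.....
......
F...FT
TF.FTT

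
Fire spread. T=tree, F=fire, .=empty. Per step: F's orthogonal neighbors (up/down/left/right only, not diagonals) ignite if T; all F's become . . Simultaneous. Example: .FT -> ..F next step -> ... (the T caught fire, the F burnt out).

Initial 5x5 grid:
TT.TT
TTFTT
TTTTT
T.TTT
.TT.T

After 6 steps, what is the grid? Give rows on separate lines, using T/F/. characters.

Step 1: 3 trees catch fire, 1 burn out
  TT.TT
  TF.FT
  TTFTT
  T.TTT
  .TT.T
Step 2: 7 trees catch fire, 3 burn out
  TF.FT
  F...F
  TF.FT
  T.FTT
  .TT.T
Step 3: 6 trees catch fire, 7 burn out
  F...F
  .....
  F...F
  T..FT
  .TF.T
Step 4: 3 trees catch fire, 6 burn out
  .....
  .....
  .....
  F...F
  .F..T
Step 5: 1 trees catch fire, 3 burn out
  .....
  .....
  .....
  .....
  ....F
Step 6: 0 trees catch fire, 1 burn out
  .....
  .....
  .....
  .....
  .....

.....
.....
.....
.....
.....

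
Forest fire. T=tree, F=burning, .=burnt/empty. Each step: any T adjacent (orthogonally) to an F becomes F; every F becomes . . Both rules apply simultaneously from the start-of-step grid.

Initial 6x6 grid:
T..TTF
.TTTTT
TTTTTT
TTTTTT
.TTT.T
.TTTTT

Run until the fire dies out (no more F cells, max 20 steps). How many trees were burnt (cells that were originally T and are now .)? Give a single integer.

Step 1: +2 fires, +1 burnt (F count now 2)
Step 2: +3 fires, +2 burnt (F count now 3)
Step 3: +3 fires, +3 burnt (F count now 3)
Step 4: +4 fires, +3 burnt (F count now 4)
Step 5: +4 fires, +4 burnt (F count now 4)
Step 6: +4 fires, +4 burnt (F count now 4)
Step 7: +4 fires, +4 burnt (F count now 4)
Step 8: +3 fires, +4 burnt (F count now 3)
Step 9: +1 fires, +3 burnt (F count now 1)
Step 10: +0 fires, +1 burnt (F count now 0)
Fire out after step 10
Initially T: 29, now '.': 35
Total burnt (originally-T cells now '.'): 28

Answer: 28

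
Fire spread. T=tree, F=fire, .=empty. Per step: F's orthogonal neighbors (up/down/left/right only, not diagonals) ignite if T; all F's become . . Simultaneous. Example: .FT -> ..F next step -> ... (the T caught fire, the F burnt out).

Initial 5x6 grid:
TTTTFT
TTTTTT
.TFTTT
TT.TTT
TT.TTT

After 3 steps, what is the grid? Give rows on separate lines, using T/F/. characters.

Step 1: 6 trees catch fire, 2 burn out
  TTTF.F
  TTFTFT
  .F.FTT
  TT.TTT
  TT.TTT
Step 2: 7 trees catch fire, 6 burn out
  TTF...
  TF.F.F
  ....FT
  TF.FTT
  TT.TTT
Step 3: 7 trees catch fire, 7 burn out
  TF....
  F.....
  .....F
  F...FT
  TF.FTT

TF....
F.....
.....F
F...FT
TF.FTT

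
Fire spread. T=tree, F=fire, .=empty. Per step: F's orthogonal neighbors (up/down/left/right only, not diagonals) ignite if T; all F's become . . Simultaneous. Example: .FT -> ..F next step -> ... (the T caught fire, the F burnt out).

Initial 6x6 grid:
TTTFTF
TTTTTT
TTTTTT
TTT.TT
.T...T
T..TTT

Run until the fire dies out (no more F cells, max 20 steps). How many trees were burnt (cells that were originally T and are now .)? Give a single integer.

Answer: 26

Derivation:
Step 1: +4 fires, +2 burnt (F count now 4)
Step 2: +5 fires, +4 burnt (F count now 5)
Step 3: +5 fires, +5 burnt (F count now 5)
Step 4: +5 fires, +5 burnt (F count now 5)
Step 5: +3 fires, +5 burnt (F count now 3)
Step 6: +3 fires, +3 burnt (F count now 3)
Step 7: +1 fires, +3 burnt (F count now 1)
Step 8: +0 fires, +1 burnt (F count now 0)
Fire out after step 8
Initially T: 27, now '.': 35
Total burnt (originally-T cells now '.'): 26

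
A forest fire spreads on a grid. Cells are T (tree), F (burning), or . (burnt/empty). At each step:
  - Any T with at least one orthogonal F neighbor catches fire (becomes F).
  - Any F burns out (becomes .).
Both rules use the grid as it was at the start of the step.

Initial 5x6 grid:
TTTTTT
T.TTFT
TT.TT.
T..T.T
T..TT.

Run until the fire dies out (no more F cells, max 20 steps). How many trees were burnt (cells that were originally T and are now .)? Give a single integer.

Answer: 19

Derivation:
Step 1: +4 fires, +1 burnt (F count now 4)
Step 2: +4 fires, +4 burnt (F count now 4)
Step 3: +2 fires, +4 burnt (F count now 2)
Step 4: +2 fires, +2 burnt (F count now 2)
Step 5: +2 fires, +2 burnt (F count now 2)
Step 6: +1 fires, +2 burnt (F count now 1)
Step 7: +1 fires, +1 burnt (F count now 1)
Step 8: +2 fires, +1 burnt (F count now 2)
Step 9: +1 fires, +2 burnt (F count now 1)
Step 10: +0 fires, +1 burnt (F count now 0)
Fire out after step 10
Initially T: 20, now '.': 29
Total burnt (originally-T cells now '.'): 19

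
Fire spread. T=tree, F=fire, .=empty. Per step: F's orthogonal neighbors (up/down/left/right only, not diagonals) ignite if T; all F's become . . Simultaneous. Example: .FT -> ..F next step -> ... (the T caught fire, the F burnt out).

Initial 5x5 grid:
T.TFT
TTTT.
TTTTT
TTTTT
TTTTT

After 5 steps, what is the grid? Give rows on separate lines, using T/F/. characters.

Step 1: 3 trees catch fire, 1 burn out
  T.F.F
  TTTF.
  TTTTT
  TTTTT
  TTTTT
Step 2: 2 trees catch fire, 3 burn out
  T....
  TTF..
  TTTFT
  TTTTT
  TTTTT
Step 3: 4 trees catch fire, 2 burn out
  T....
  TF...
  TTF.F
  TTTFT
  TTTTT
Step 4: 5 trees catch fire, 4 burn out
  T....
  F....
  TF...
  TTF.F
  TTTFT
Step 5: 5 trees catch fire, 5 burn out
  F....
  .....
  F....
  TF...
  TTF.F

F....
.....
F....
TF...
TTF.F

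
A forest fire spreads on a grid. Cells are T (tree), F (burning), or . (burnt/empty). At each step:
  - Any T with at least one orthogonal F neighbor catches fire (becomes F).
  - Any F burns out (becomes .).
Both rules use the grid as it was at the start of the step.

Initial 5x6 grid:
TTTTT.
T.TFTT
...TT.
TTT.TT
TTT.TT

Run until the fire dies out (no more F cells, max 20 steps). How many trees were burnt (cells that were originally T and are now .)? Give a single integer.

Answer: 15

Derivation:
Step 1: +4 fires, +1 burnt (F count now 4)
Step 2: +4 fires, +4 burnt (F count now 4)
Step 3: +2 fires, +4 burnt (F count now 2)
Step 4: +3 fires, +2 burnt (F count now 3)
Step 5: +2 fires, +3 burnt (F count now 2)
Step 6: +0 fires, +2 burnt (F count now 0)
Fire out after step 6
Initially T: 21, now '.': 24
Total burnt (originally-T cells now '.'): 15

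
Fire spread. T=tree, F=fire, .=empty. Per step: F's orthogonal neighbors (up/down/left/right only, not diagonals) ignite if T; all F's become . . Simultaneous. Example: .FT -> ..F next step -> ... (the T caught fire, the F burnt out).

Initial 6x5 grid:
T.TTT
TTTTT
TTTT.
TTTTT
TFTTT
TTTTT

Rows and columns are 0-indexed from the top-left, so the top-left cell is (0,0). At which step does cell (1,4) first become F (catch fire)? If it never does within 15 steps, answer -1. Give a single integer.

Step 1: cell (1,4)='T' (+4 fires, +1 burnt)
Step 2: cell (1,4)='T' (+6 fires, +4 burnt)
Step 3: cell (1,4)='T' (+6 fires, +6 burnt)
Step 4: cell (1,4)='T' (+5 fires, +6 burnt)
Step 5: cell (1,4)='T' (+3 fires, +5 burnt)
Step 6: cell (1,4)='F' (+2 fires, +3 burnt)
  -> target ignites at step 6
Step 7: cell (1,4)='.' (+1 fires, +2 burnt)
Step 8: cell (1,4)='.' (+0 fires, +1 burnt)
  fire out at step 8

6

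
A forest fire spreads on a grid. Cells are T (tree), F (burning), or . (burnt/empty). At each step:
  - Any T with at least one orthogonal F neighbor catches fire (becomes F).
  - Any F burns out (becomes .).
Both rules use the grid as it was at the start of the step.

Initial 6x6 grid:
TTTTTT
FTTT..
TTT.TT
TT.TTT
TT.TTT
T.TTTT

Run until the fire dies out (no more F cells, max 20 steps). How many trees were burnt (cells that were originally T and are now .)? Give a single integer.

Answer: 17

Derivation:
Step 1: +3 fires, +1 burnt (F count now 3)
Step 2: +4 fires, +3 burnt (F count now 4)
Step 3: +5 fires, +4 burnt (F count now 5)
Step 4: +3 fires, +5 burnt (F count now 3)
Step 5: +1 fires, +3 burnt (F count now 1)
Step 6: +1 fires, +1 burnt (F count now 1)
Step 7: +0 fires, +1 burnt (F count now 0)
Fire out after step 7
Initially T: 29, now '.': 24
Total burnt (originally-T cells now '.'): 17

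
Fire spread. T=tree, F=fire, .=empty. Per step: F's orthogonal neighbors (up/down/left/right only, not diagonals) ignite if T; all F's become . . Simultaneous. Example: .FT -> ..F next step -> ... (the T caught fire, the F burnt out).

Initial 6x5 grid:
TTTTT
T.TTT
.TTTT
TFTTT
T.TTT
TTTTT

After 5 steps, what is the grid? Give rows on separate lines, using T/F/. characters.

Step 1: 3 trees catch fire, 1 burn out
  TTTTT
  T.TTT
  .FTTT
  F.FTT
  T.TTT
  TTTTT
Step 2: 4 trees catch fire, 3 burn out
  TTTTT
  T.TTT
  ..FTT
  ...FT
  F.FTT
  TTTTT
Step 3: 6 trees catch fire, 4 burn out
  TTTTT
  T.FTT
  ...FT
  ....F
  ...FT
  FTFTT
Step 4: 6 trees catch fire, 6 burn out
  TTFTT
  T..FT
  ....F
  .....
  ....F
  .F.FT
Step 5: 4 trees catch fire, 6 burn out
  TF.FT
  T...F
  .....
  .....
  .....
  ....F

TF.FT
T...F
.....
.....
.....
....F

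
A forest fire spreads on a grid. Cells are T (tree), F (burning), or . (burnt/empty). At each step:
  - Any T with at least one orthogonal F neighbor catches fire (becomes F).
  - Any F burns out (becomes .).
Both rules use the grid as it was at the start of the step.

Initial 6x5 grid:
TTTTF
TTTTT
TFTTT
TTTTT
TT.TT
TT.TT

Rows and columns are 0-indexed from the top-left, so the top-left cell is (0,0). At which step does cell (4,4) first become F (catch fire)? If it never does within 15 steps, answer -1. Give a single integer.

Step 1: cell (4,4)='T' (+6 fires, +2 burnt)
Step 2: cell (4,4)='T' (+10 fires, +6 burnt)
Step 3: cell (4,4)='T' (+5 fires, +10 burnt)
Step 4: cell (4,4)='F' (+3 fires, +5 burnt)
  -> target ignites at step 4
Step 5: cell (4,4)='.' (+2 fires, +3 burnt)
Step 6: cell (4,4)='.' (+0 fires, +2 burnt)
  fire out at step 6

4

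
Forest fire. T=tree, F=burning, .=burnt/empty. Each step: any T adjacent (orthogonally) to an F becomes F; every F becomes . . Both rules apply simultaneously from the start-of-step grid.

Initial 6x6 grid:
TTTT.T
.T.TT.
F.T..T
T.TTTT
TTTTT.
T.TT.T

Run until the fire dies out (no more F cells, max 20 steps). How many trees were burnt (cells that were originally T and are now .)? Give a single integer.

Answer: 15

Derivation:
Step 1: +1 fires, +1 burnt (F count now 1)
Step 2: +1 fires, +1 burnt (F count now 1)
Step 3: +2 fires, +1 burnt (F count now 2)
Step 4: +1 fires, +2 burnt (F count now 1)
Step 5: +3 fires, +1 burnt (F count now 3)
Step 6: +4 fires, +3 burnt (F count now 4)
Step 7: +1 fires, +4 burnt (F count now 1)
Step 8: +1 fires, +1 burnt (F count now 1)
Step 9: +1 fires, +1 burnt (F count now 1)
Step 10: +0 fires, +1 burnt (F count now 0)
Fire out after step 10
Initially T: 24, now '.': 27
Total burnt (originally-T cells now '.'): 15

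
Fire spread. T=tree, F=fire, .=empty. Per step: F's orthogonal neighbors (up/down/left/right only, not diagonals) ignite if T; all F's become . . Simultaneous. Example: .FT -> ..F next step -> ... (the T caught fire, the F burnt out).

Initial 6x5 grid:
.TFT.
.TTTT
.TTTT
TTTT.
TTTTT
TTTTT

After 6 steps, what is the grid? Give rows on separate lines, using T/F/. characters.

Step 1: 3 trees catch fire, 1 burn out
  .F.F.
  .TFTT
  .TTTT
  TTTT.
  TTTTT
  TTTTT
Step 2: 3 trees catch fire, 3 burn out
  .....
  .F.FT
  .TFTT
  TTTT.
  TTTTT
  TTTTT
Step 3: 4 trees catch fire, 3 burn out
  .....
  ....F
  .F.FT
  TTFT.
  TTTTT
  TTTTT
Step 4: 4 trees catch fire, 4 burn out
  .....
  .....
  ....F
  TF.F.
  TTFTT
  TTTTT
Step 5: 4 trees catch fire, 4 burn out
  .....
  .....
  .....
  F....
  TF.FT
  TTFTT
Step 6: 4 trees catch fire, 4 burn out
  .....
  .....
  .....
  .....
  F...F
  TF.FT

.....
.....
.....
.....
F...F
TF.FT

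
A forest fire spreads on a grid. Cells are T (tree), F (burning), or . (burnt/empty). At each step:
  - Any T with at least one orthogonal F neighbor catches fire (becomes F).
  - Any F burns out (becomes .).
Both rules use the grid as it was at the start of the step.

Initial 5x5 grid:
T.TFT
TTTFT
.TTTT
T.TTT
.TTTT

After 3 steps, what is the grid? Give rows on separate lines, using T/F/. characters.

Step 1: 5 trees catch fire, 2 burn out
  T.F.F
  TTF.F
  .TTFT
  T.TTT
  .TTTT
Step 2: 4 trees catch fire, 5 burn out
  T....
  TF...
  .TF.F
  T.TFT
  .TTTT
Step 3: 5 trees catch fire, 4 burn out
  T....
  F....
  .F...
  T.F.F
  .TTFT

T....
F....
.F...
T.F.F
.TTFT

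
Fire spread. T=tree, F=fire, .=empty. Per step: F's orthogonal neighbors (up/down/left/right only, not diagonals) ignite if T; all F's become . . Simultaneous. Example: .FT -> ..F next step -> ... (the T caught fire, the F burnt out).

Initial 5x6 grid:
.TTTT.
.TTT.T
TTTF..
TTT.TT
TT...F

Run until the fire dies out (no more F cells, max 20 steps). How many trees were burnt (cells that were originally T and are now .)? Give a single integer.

Answer: 17

Derivation:
Step 1: +3 fires, +2 burnt (F count now 3)
Step 2: +5 fires, +3 burnt (F count now 5)
Step 3: +5 fires, +5 burnt (F count now 5)
Step 4: +3 fires, +5 burnt (F count now 3)
Step 5: +1 fires, +3 burnt (F count now 1)
Step 6: +0 fires, +1 burnt (F count now 0)
Fire out after step 6
Initially T: 18, now '.': 29
Total burnt (originally-T cells now '.'): 17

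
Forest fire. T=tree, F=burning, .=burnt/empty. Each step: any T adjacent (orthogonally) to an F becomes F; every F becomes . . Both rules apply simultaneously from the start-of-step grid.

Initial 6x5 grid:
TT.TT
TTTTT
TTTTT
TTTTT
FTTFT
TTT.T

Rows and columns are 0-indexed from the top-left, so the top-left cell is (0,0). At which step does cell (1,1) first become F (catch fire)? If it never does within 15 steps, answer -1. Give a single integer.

Step 1: cell (1,1)='T' (+6 fires, +2 burnt)
Step 2: cell (1,1)='T' (+8 fires, +6 burnt)
Step 3: cell (1,1)='T' (+5 fires, +8 burnt)
Step 4: cell (1,1)='F' (+5 fires, +5 burnt)
  -> target ignites at step 4
Step 5: cell (1,1)='.' (+2 fires, +5 burnt)
Step 6: cell (1,1)='.' (+0 fires, +2 burnt)
  fire out at step 6

4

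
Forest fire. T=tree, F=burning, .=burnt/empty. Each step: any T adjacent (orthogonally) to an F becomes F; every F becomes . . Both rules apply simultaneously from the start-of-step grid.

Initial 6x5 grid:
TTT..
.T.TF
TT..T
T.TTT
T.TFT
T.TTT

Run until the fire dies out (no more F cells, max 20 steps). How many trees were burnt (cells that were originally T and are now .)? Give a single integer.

Step 1: +6 fires, +2 burnt (F count now 6)
Step 2: +4 fires, +6 burnt (F count now 4)
Step 3: +0 fires, +4 burnt (F count now 0)
Fire out after step 3
Initially T: 19, now '.': 21
Total burnt (originally-T cells now '.'): 10

Answer: 10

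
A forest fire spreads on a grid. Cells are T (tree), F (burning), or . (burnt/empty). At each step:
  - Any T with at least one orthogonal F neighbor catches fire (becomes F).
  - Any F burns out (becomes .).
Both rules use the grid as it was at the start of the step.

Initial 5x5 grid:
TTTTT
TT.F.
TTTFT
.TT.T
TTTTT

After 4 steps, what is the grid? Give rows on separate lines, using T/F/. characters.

Step 1: 3 trees catch fire, 2 burn out
  TTTFT
  TT...
  TTF.F
  .TT.T
  TTTTT
Step 2: 5 trees catch fire, 3 burn out
  TTF.F
  TT...
  TF...
  .TF.F
  TTTTT
Step 3: 6 trees catch fire, 5 burn out
  TF...
  TF...
  F....
  .F...
  TTFTF
Step 4: 4 trees catch fire, 6 burn out
  F....
  F....
  .....
  .....
  TF.F.

F....
F....
.....
.....
TF.F.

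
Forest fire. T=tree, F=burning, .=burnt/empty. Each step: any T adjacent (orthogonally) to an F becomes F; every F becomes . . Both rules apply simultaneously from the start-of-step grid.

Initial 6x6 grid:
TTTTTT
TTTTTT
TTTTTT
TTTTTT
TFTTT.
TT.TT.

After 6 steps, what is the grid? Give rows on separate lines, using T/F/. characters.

Step 1: 4 trees catch fire, 1 burn out
  TTTTTT
  TTTTTT
  TTTTTT
  TFTTTT
  F.FTT.
  TF.TT.
Step 2: 5 trees catch fire, 4 burn out
  TTTTTT
  TTTTTT
  TFTTTT
  F.FTTT
  ...FT.
  F..TT.
Step 3: 6 trees catch fire, 5 burn out
  TTTTTT
  TFTTTT
  F.FTTT
  ...FTT
  ....F.
  ...FT.
Step 4: 6 trees catch fire, 6 burn out
  TFTTTT
  F.FTTT
  ...FTT
  ....FT
  ......
  ....F.
Step 5: 5 trees catch fire, 6 burn out
  F.FTTT
  ...FTT
  ....FT
  .....F
  ......
  ......
Step 6: 3 trees catch fire, 5 burn out
  ...FTT
  ....FT
  .....F
  ......
  ......
  ......

...FTT
....FT
.....F
......
......
......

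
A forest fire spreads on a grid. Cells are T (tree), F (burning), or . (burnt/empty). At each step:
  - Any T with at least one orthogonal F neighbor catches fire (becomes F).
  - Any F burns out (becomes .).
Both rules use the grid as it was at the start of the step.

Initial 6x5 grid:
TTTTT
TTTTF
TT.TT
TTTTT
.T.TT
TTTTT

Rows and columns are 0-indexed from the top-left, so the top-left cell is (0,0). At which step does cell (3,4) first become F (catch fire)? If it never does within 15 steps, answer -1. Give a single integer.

Step 1: cell (3,4)='T' (+3 fires, +1 burnt)
Step 2: cell (3,4)='F' (+4 fires, +3 burnt)
  -> target ignites at step 2
Step 3: cell (3,4)='.' (+4 fires, +4 burnt)
Step 4: cell (3,4)='.' (+6 fires, +4 burnt)
Step 5: cell (3,4)='.' (+4 fires, +6 burnt)
Step 6: cell (3,4)='.' (+3 fires, +4 burnt)
Step 7: cell (3,4)='.' (+1 fires, +3 burnt)
Step 8: cell (3,4)='.' (+1 fires, +1 burnt)
Step 9: cell (3,4)='.' (+0 fires, +1 burnt)
  fire out at step 9

2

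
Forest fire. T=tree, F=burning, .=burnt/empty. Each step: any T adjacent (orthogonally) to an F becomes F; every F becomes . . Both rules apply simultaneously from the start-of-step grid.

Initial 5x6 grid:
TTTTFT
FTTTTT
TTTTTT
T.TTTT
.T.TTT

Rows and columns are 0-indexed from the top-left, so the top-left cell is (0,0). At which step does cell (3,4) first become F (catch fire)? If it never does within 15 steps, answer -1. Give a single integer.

Step 1: cell (3,4)='T' (+6 fires, +2 burnt)
Step 2: cell (3,4)='T' (+8 fires, +6 burnt)
Step 3: cell (3,4)='F' (+4 fires, +8 burnt)
  -> target ignites at step 3
Step 4: cell (3,4)='.' (+4 fires, +4 burnt)
Step 5: cell (3,4)='.' (+2 fires, +4 burnt)
Step 6: cell (3,4)='.' (+0 fires, +2 burnt)
  fire out at step 6

3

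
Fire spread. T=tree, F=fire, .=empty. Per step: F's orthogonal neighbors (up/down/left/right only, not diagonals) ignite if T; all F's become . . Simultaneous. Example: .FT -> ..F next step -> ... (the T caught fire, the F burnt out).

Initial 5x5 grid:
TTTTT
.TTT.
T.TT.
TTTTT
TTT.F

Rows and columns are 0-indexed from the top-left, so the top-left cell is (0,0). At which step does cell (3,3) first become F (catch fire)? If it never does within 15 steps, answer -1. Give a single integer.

Step 1: cell (3,3)='T' (+1 fires, +1 burnt)
Step 2: cell (3,3)='F' (+1 fires, +1 burnt)
  -> target ignites at step 2
Step 3: cell (3,3)='.' (+2 fires, +1 burnt)
Step 4: cell (3,3)='.' (+4 fires, +2 burnt)
Step 5: cell (3,3)='.' (+4 fires, +4 burnt)
Step 6: cell (3,3)='.' (+5 fires, +4 burnt)
Step 7: cell (3,3)='.' (+1 fires, +5 burnt)
Step 8: cell (3,3)='.' (+1 fires, +1 burnt)
Step 9: cell (3,3)='.' (+0 fires, +1 burnt)
  fire out at step 9

2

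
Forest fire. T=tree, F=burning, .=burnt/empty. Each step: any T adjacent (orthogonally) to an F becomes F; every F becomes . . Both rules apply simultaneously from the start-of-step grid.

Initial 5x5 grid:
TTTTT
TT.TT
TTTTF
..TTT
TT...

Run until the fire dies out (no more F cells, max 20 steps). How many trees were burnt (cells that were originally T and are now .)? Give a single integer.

Answer: 16

Derivation:
Step 1: +3 fires, +1 burnt (F count now 3)
Step 2: +4 fires, +3 burnt (F count now 4)
Step 3: +3 fires, +4 burnt (F count now 3)
Step 4: +3 fires, +3 burnt (F count now 3)
Step 5: +2 fires, +3 burnt (F count now 2)
Step 6: +1 fires, +2 burnt (F count now 1)
Step 7: +0 fires, +1 burnt (F count now 0)
Fire out after step 7
Initially T: 18, now '.': 23
Total burnt (originally-T cells now '.'): 16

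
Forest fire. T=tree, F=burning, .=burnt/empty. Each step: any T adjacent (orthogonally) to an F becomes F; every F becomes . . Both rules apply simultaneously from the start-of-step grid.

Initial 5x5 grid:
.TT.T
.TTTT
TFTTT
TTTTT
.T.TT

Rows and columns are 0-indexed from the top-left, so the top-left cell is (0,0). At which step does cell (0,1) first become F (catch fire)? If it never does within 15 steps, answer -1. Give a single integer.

Step 1: cell (0,1)='T' (+4 fires, +1 burnt)
Step 2: cell (0,1)='F' (+6 fires, +4 burnt)
  -> target ignites at step 2
Step 3: cell (0,1)='.' (+4 fires, +6 burnt)
Step 4: cell (0,1)='.' (+3 fires, +4 burnt)
Step 5: cell (0,1)='.' (+2 fires, +3 burnt)
Step 6: cell (0,1)='.' (+0 fires, +2 burnt)
  fire out at step 6

2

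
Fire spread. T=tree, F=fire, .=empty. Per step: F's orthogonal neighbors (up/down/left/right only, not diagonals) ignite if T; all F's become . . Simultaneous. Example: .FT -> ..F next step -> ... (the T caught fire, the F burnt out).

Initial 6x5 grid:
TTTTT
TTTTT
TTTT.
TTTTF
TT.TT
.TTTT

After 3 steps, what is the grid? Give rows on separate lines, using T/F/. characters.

Step 1: 2 trees catch fire, 1 burn out
  TTTTT
  TTTTT
  TTTT.
  TTTF.
  TT.TF
  .TTTT
Step 2: 4 trees catch fire, 2 burn out
  TTTTT
  TTTTT
  TTTF.
  TTF..
  TT.F.
  .TTTF
Step 3: 4 trees catch fire, 4 burn out
  TTTTT
  TTTFT
  TTF..
  TF...
  TT...
  .TTF.

TTTTT
TTTFT
TTF..
TF...
TT...
.TTF.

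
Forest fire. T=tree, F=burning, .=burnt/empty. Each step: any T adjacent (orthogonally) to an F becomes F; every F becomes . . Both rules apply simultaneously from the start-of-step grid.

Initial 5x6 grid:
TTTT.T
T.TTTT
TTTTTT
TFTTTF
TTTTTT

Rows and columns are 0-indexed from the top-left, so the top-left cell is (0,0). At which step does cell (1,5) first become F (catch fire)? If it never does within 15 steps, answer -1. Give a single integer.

Step 1: cell (1,5)='T' (+7 fires, +2 burnt)
Step 2: cell (1,5)='F' (+8 fires, +7 burnt)
  -> target ignites at step 2
Step 3: cell (1,5)='.' (+6 fires, +8 burnt)
Step 4: cell (1,5)='.' (+3 fires, +6 burnt)
Step 5: cell (1,5)='.' (+2 fires, +3 burnt)
Step 6: cell (1,5)='.' (+0 fires, +2 burnt)
  fire out at step 6

2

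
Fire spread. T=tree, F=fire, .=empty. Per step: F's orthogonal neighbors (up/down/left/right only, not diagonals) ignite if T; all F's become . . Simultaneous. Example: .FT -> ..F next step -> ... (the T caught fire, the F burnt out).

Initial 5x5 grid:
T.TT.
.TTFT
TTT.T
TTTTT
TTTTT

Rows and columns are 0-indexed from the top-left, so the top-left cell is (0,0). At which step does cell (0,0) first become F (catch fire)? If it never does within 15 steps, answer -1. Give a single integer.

Step 1: cell (0,0)='T' (+3 fires, +1 burnt)
Step 2: cell (0,0)='T' (+4 fires, +3 burnt)
Step 3: cell (0,0)='T' (+3 fires, +4 burnt)
Step 4: cell (0,0)='T' (+5 fires, +3 burnt)
Step 5: cell (0,0)='T' (+3 fires, +5 burnt)
Step 6: cell (0,0)='T' (+1 fires, +3 burnt)
Step 7: cell (0,0)='T' (+0 fires, +1 burnt)
  fire out at step 7
Target never catches fire within 15 steps

-1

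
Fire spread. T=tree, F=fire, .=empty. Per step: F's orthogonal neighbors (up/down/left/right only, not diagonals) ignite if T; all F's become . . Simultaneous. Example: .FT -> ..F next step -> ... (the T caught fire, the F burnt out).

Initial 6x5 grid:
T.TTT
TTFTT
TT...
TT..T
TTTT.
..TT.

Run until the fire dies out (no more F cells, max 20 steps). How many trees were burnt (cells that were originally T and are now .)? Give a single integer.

Answer: 18

Derivation:
Step 1: +3 fires, +1 burnt (F count now 3)
Step 2: +4 fires, +3 burnt (F count now 4)
Step 3: +4 fires, +4 burnt (F count now 4)
Step 4: +2 fires, +4 burnt (F count now 2)
Step 5: +2 fires, +2 burnt (F count now 2)
Step 6: +2 fires, +2 burnt (F count now 2)
Step 7: +1 fires, +2 burnt (F count now 1)
Step 8: +0 fires, +1 burnt (F count now 0)
Fire out after step 8
Initially T: 19, now '.': 29
Total burnt (originally-T cells now '.'): 18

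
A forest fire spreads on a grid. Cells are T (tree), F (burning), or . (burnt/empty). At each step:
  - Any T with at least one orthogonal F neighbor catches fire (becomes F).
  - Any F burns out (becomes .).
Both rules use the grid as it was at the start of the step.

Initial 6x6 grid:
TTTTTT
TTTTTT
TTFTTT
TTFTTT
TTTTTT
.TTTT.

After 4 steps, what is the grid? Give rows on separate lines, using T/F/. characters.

Step 1: 6 trees catch fire, 2 burn out
  TTTTTT
  TTFTTT
  TF.FTT
  TF.FTT
  TTFTTT
  .TTTT.
Step 2: 10 trees catch fire, 6 burn out
  TTFTTT
  TF.FTT
  F...FT
  F...FT
  TF.FTT
  .TFTT.
Step 3: 10 trees catch fire, 10 burn out
  TF.FTT
  F...FT
  .....F
  .....F
  F...FT
  .F.FT.
Step 4: 5 trees catch fire, 10 burn out
  F...FT
  .....F
  ......
  ......
  .....F
  ....F.

F...FT
.....F
......
......
.....F
....F.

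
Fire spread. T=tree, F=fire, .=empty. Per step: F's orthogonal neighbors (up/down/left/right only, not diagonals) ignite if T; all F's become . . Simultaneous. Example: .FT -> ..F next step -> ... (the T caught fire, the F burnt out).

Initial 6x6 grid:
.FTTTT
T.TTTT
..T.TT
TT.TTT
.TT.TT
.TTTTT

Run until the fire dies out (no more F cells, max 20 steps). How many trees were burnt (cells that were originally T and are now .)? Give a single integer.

Answer: 25

Derivation:
Step 1: +1 fires, +1 burnt (F count now 1)
Step 2: +2 fires, +1 burnt (F count now 2)
Step 3: +3 fires, +2 burnt (F count now 3)
Step 4: +2 fires, +3 burnt (F count now 2)
Step 5: +2 fires, +2 burnt (F count now 2)
Step 6: +2 fires, +2 burnt (F count now 2)
Step 7: +3 fires, +2 burnt (F count now 3)
Step 8: +2 fires, +3 burnt (F count now 2)
Step 9: +2 fires, +2 burnt (F count now 2)
Step 10: +1 fires, +2 burnt (F count now 1)
Step 11: +2 fires, +1 burnt (F count now 2)
Step 12: +1 fires, +2 burnt (F count now 1)
Step 13: +1 fires, +1 burnt (F count now 1)
Step 14: +1 fires, +1 burnt (F count now 1)
Step 15: +0 fires, +1 burnt (F count now 0)
Fire out after step 15
Initially T: 26, now '.': 35
Total burnt (originally-T cells now '.'): 25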